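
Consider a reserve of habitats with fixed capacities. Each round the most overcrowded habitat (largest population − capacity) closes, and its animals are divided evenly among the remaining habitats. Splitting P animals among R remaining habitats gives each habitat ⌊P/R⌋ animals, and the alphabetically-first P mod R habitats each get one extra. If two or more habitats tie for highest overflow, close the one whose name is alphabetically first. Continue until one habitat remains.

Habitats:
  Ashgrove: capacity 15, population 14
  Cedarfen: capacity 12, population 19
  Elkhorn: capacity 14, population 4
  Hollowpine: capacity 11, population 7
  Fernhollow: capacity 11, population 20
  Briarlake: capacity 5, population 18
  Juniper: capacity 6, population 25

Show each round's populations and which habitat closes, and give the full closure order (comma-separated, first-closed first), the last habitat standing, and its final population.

Round 1: Ashgrove=14 Briarlake=18 Cedarfen=19 Elkhorn=4 Fernhollow=20 Hollowpine=7 Juniper=25 → close Juniper (overflow 19)
  25÷6 = 4 each, +1 to first 1
Round 2: Ashgrove=19 Briarlake=22 Cedarfen=23 Elkhorn=8 Fernhollow=24 Hollowpine=11 → close Briarlake (overflow 17)
  22÷5 = 4 each, +1 to first 2
Round 3: Ashgrove=24 Cedarfen=28 Elkhorn=12 Fernhollow=28 Hollowpine=15 → close Fernhollow (overflow 17)
  28÷4 = 7 each, +1 to first 0
Round 4: Ashgrove=31 Cedarfen=35 Elkhorn=19 Hollowpine=22 → close Cedarfen (overflow 23)
  35÷3 = 11 each, +1 to first 2
Round 5: Ashgrove=43 Elkhorn=31 Hollowpine=33 → close Ashgrove (overflow 28)
  43÷2 = 21 each, +1 to first 1
Round 6: Elkhorn=53 Hollowpine=54 → close Hollowpine (overflow 43)
  54÷1 = 54 each, +1 to first 0

Closure order: Juniper, Briarlake, Fernhollow, Cedarfen, Ashgrove, Hollowpine
Last habitat: Elkhorn with 107 animals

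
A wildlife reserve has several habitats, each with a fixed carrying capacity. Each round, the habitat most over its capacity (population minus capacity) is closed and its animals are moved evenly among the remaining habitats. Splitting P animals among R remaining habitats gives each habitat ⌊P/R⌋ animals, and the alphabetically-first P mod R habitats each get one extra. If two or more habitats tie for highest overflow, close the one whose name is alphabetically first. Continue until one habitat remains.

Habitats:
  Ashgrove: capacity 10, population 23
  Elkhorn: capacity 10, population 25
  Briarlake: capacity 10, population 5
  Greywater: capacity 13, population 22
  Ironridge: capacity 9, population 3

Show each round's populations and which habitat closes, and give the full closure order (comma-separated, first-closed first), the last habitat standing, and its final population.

Closure order: Elkhorn, Ashgrove, Greywater, Briarlake
Last habitat: Ironridge with 78 animals

Round 1: Ashgrove=23 Briarlake=5 Elkhorn=25 Greywater=22 Ironridge=3 → close Elkhorn (overflow 15)
  25÷4 = 6 each, +1 to first 1
Round 2: Ashgrove=30 Briarlake=11 Greywater=28 Ironridge=9 → close Ashgrove (overflow 20)
  30÷3 = 10 each, +1 to first 0
Round 3: Briarlake=21 Greywater=38 Ironridge=19 → close Greywater (overflow 25)
  38÷2 = 19 each, +1 to first 0
Round 4: Briarlake=40 Ironridge=38 → close Briarlake (overflow 30)
  40÷1 = 40 each, +1 to first 0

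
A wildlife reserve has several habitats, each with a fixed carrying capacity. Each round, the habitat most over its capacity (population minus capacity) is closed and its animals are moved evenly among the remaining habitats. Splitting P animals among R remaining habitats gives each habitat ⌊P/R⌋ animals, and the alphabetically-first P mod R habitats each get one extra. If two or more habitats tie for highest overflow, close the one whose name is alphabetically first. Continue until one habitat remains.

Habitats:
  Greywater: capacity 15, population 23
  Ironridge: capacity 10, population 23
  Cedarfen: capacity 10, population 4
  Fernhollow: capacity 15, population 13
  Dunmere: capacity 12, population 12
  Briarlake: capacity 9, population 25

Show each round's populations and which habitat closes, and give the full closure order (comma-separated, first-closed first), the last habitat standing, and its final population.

Round 1: Briarlake=25 Cedarfen=4 Dunmere=12 Fernhollow=13 Greywater=23 Ironridge=23 → close Briarlake (overflow 16)
  25÷5 = 5 each, +1 to first 0
Round 2: Cedarfen=9 Dunmere=17 Fernhollow=18 Greywater=28 Ironridge=28 → close Ironridge (overflow 18)
  28÷4 = 7 each, +1 to first 0
Round 3: Cedarfen=16 Dunmere=24 Fernhollow=25 Greywater=35 → close Greywater (overflow 20)
  35÷3 = 11 each, +1 to first 2
Round 4: Cedarfen=28 Dunmere=36 Fernhollow=36 → close Dunmere (overflow 24)
  36÷2 = 18 each, +1 to first 0
Round 5: Cedarfen=46 Fernhollow=54 → close Fernhollow (overflow 39)
  54÷1 = 54 each, +1 to first 0

Closure order: Briarlake, Ironridge, Greywater, Dunmere, Fernhollow
Last habitat: Cedarfen with 100 animals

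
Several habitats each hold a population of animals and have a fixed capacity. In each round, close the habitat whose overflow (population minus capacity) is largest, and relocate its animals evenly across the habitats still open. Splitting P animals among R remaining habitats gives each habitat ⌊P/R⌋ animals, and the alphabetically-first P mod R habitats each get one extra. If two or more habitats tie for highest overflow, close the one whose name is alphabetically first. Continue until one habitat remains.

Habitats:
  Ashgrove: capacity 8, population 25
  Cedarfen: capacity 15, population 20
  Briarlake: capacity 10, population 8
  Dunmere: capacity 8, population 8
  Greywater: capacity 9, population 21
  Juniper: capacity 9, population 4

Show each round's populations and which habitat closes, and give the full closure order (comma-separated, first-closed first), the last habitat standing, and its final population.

Round 1: Ashgrove=25 Briarlake=8 Cedarfen=20 Dunmere=8 Greywater=21 Juniper=4 → close Ashgrove (overflow 17)
  25÷5 = 5 each, +1 to first 0
Round 2: Briarlake=13 Cedarfen=25 Dunmere=13 Greywater=26 Juniper=9 → close Greywater (overflow 17)
  26÷4 = 6 each, +1 to first 2
Round 3: Briarlake=20 Cedarfen=32 Dunmere=19 Juniper=15 → close Cedarfen (overflow 17)
  32÷3 = 10 each, +1 to first 2
Round 4: Briarlake=31 Dunmere=30 Juniper=25 → close Dunmere (overflow 22)
  30÷2 = 15 each, +1 to first 0
Round 5: Briarlake=46 Juniper=40 → close Briarlake (overflow 36)
  46÷1 = 46 each, +1 to first 0

Closure order: Ashgrove, Greywater, Cedarfen, Dunmere, Briarlake
Last habitat: Juniper with 86 animals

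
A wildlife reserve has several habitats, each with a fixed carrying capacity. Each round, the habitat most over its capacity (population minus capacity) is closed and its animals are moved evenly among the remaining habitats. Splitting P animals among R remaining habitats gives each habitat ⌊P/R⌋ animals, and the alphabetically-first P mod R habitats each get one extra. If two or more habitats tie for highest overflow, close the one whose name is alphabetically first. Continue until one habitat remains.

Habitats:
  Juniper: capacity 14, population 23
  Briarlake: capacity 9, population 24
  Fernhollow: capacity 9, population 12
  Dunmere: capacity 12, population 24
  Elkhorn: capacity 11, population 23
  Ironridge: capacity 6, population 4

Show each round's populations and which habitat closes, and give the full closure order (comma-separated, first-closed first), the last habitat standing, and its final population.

Closure order: Briarlake, Dunmere, Elkhorn, Juniper, Fernhollow
Last habitat: Ironridge with 110 animals

Round 1: Briarlake=24 Dunmere=24 Elkhorn=23 Fernhollow=12 Ironridge=4 Juniper=23 → close Briarlake (overflow 15)
  24÷5 = 4 each, +1 to first 4
Round 2: Dunmere=29 Elkhorn=28 Fernhollow=17 Ironridge=9 Juniper=27 → close Dunmere (overflow 17)
  29÷4 = 7 each, +1 to first 1
Round 3: Elkhorn=36 Fernhollow=24 Ironridge=16 Juniper=34 → close Elkhorn (overflow 25)
  36÷3 = 12 each, +1 to first 0
Round 4: Fernhollow=36 Ironridge=28 Juniper=46 → close Juniper (overflow 32)
  46÷2 = 23 each, +1 to first 0
Round 5: Fernhollow=59 Ironridge=51 → close Fernhollow (overflow 50)
  59÷1 = 59 each, +1 to first 0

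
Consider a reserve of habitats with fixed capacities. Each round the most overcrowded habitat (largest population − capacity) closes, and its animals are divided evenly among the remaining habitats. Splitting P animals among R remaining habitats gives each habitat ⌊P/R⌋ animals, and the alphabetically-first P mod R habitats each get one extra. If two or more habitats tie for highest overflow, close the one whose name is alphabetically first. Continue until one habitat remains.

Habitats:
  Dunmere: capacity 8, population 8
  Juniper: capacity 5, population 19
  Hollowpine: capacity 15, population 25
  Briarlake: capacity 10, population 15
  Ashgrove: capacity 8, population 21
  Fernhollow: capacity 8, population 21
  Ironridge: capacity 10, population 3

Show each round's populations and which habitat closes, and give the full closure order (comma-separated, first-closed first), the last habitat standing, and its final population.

Closure order: Juniper, Ashgrove, Fernhollow, Hollowpine, Briarlake, Dunmere
Last habitat: Ironridge with 112 animals

Round 1: Ashgrove=21 Briarlake=15 Dunmere=8 Fernhollow=21 Hollowpine=25 Ironridge=3 Juniper=19 → close Juniper (overflow 14)
  19÷6 = 3 each, +1 to first 1
Round 2: Ashgrove=25 Briarlake=18 Dunmere=11 Fernhollow=24 Hollowpine=28 Ironridge=6 → close Ashgrove (overflow 17)
  25÷5 = 5 each, +1 to first 0
Round 3: Briarlake=23 Dunmere=16 Fernhollow=29 Hollowpine=33 Ironridge=11 → close Fernhollow (overflow 21)
  29÷4 = 7 each, +1 to first 1
Round 4: Briarlake=31 Dunmere=23 Hollowpine=40 Ironridge=18 → close Hollowpine (overflow 25)
  40÷3 = 13 each, +1 to first 1
Round 5: Briarlake=45 Dunmere=36 Ironridge=31 → close Briarlake (overflow 35)
  45÷2 = 22 each, +1 to first 1
Round 6: Dunmere=59 Ironridge=53 → close Dunmere (overflow 51)
  59÷1 = 59 each, +1 to first 0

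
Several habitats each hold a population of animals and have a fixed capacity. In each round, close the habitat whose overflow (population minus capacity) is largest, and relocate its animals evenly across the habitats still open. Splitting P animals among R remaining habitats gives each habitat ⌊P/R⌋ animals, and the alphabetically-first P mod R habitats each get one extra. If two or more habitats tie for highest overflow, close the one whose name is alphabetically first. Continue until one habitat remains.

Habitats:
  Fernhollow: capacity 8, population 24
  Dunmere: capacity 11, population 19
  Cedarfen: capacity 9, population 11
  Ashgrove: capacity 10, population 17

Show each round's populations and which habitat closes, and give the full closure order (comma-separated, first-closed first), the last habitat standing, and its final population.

Closure order: Fernhollow, Dunmere, Ashgrove
Last habitat: Cedarfen with 71 animals

Round 1: Ashgrove=17 Cedarfen=11 Dunmere=19 Fernhollow=24 → close Fernhollow (overflow 16)
  24÷3 = 8 each, +1 to first 0
Round 2: Ashgrove=25 Cedarfen=19 Dunmere=27 → close Dunmere (overflow 16)
  27÷2 = 13 each, +1 to first 1
Round 3: Ashgrove=39 Cedarfen=32 → close Ashgrove (overflow 29)
  39÷1 = 39 each, +1 to first 0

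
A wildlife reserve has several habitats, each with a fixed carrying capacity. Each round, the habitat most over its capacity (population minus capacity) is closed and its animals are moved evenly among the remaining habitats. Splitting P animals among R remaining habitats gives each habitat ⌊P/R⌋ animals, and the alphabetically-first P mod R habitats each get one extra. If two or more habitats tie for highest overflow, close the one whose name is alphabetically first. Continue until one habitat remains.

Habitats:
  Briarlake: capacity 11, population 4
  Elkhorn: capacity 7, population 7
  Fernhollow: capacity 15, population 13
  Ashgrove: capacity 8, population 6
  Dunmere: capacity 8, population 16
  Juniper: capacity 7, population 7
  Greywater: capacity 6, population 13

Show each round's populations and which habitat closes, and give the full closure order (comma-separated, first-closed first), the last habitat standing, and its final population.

Round 1: Ashgrove=6 Briarlake=4 Dunmere=16 Elkhorn=7 Fernhollow=13 Greywater=13 Juniper=7 → close Dunmere (overflow 8)
  16÷6 = 2 each, +1 to first 4
Round 2: Ashgrove=9 Briarlake=7 Elkhorn=10 Fernhollow=16 Greywater=15 Juniper=9 → close Greywater (overflow 9)
  15÷5 = 3 each, +1 to first 0
Round 3: Ashgrove=12 Briarlake=10 Elkhorn=13 Fernhollow=19 Juniper=12 → close Elkhorn (overflow 6)
  13÷4 = 3 each, +1 to first 1
Round 4: Ashgrove=16 Briarlake=13 Fernhollow=22 Juniper=15 → close Ashgrove (overflow 8)
  16÷3 = 5 each, +1 to first 1
Round 5: Briarlake=19 Fernhollow=27 Juniper=20 → close Juniper (overflow 13)
  20÷2 = 10 each, +1 to first 0
Round 6: Briarlake=29 Fernhollow=37 → close Fernhollow (overflow 22)
  37÷1 = 37 each, +1 to first 0

Closure order: Dunmere, Greywater, Elkhorn, Ashgrove, Juniper, Fernhollow
Last habitat: Briarlake with 66 animals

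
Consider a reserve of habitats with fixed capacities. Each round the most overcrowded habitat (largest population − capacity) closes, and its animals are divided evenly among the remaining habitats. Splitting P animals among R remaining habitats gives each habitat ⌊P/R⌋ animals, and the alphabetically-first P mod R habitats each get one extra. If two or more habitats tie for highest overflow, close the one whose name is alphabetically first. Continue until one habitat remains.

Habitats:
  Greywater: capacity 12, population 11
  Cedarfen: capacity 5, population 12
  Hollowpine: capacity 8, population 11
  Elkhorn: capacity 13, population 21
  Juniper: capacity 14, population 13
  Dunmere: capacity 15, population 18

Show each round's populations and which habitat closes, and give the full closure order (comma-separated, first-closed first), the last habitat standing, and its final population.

Closure order: Elkhorn, Cedarfen, Dunmere, Hollowpine, Greywater
Last habitat: Juniper with 86 animals

Round 1: Cedarfen=12 Dunmere=18 Elkhorn=21 Greywater=11 Hollowpine=11 Juniper=13 → close Elkhorn (overflow 8)
  21÷5 = 4 each, +1 to first 1
Round 2: Cedarfen=17 Dunmere=22 Greywater=15 Hollowpine=15 Juniper=17 → close Cedarfen (overflow 12)
  17÷4 = 4 each, +1 to first 1
Round 3: Dunmere=27 Greywater=19 Hollowpine=19 Juniper=21 → close Dunmere (overflow 12)
  27÷3 = 9 each, +1 to first 0
Round 4: Greywater=28 Hollowpine=28 Juniper=30 → close Hollowpine (overflow 20)
  28÷2 = 14 each, +1 to first 0
Round 5: Greywater=42 Juniper=44 → close Greywater (overflow 30)
  42÷1 = 42 each, +1 to first 0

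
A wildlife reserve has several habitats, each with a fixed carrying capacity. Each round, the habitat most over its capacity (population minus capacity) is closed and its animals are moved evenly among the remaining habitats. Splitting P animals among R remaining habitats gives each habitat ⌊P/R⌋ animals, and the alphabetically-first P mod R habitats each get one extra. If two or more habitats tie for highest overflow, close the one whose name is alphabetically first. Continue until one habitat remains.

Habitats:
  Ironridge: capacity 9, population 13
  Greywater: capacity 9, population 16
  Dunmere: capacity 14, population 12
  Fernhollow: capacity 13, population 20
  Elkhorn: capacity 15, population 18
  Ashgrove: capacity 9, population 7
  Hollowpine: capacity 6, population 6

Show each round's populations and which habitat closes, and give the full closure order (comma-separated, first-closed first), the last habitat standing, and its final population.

Round 1: Ashgrove=7 Dunmere=12 Elkhorn=18 Fernhollow=20 Greywater=16 Hollowpine=6 Ironridge=13 → close Fernhollow (overflow 7)
  20÷6 = 3 each, +1 to first 2
Round 2: Ashgrove=11 Dunmere=16 Elkhorn=21 Greywater=19 Hollowpine=9 Ironridge=16 → close Greywater (overflow 10)
  19÷5 = 3 each, +1 to first 4
Round 3: Ashgrove=15 Dunmere=20 Elkhorn=25 Hollowpine=13 Ironridge=19 → close Elkhorn (overflow 10)
  25÷4 = 6 each, +1 to first 1
Round 4: Ashgrove=22 Dunmere=26 Hollowpine=19 Ironridge=25 → close Ironridge (overflow 16)
  25÷3 = 8 each, +1 to first 1
Round 5: Ashgrove=31 Dunmere=34 Hollowpine=27 → close Ashgrove (overflow 22)
  31÷2 = 15 each, +1 to first 1
Round 6: Dunmere=50 Hollowpine=42 → close Dunmere (overflow 36)
  50÷1 = 50 each, +1 to first 0

Closure order: Fernhollow, Greywater, Elkhorn, Ironridge, Ashgrove, Dunmere
Last habitat: Hollowpine with 92 animals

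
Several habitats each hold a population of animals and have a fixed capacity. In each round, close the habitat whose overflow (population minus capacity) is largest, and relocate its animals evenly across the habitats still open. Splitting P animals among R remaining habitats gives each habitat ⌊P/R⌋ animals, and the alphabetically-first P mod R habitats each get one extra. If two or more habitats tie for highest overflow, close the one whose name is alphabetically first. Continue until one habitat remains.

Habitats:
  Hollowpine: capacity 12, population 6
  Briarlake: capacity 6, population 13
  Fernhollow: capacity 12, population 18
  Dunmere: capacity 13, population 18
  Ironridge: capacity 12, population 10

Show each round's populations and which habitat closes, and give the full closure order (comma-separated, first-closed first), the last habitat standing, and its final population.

Closure order: Briarlake, Dunmere, Fernhollow, Ironridge
Last habitat: Hollowpine with 65 animals

Round 1: Briarlake=13 Dunmere=18 Fernhollow=18 Hollowpine=6 Ironridge=10 → close Briarlake (overflow 7)
  13÷4 = 3 each, +1 to first 1
Round 2: Dunmere=22 Fernhollow=21 Hollowpine=9 Ironridge=13 → close Dunmere (overflow 9)
  22÷3 = 7 each, +1 to first 1
Round 3: Fernhollow=29 Hollowpine=16 Ironridge=20 → close Fernhollow (overflow 17)
  29÷2 = 14 each, +1 to first 1
Round 4: Hollowpine=31 Ironridge=34 → close Ironridge (overflow 22)
  34÷1 = 34 each, +1 to first 0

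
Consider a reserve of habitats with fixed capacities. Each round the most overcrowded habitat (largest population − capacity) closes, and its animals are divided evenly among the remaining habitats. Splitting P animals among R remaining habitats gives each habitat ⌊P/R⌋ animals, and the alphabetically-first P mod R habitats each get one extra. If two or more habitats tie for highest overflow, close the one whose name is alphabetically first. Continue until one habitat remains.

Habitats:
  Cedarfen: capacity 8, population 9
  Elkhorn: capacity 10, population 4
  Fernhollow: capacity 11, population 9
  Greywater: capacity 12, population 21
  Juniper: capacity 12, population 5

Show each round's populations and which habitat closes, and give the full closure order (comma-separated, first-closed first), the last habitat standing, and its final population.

Closure order: Greywater, Cedarfen, Fernhollow, Elkhorn
Last habitat: Juniper with 48 animals

Round 1: Cedarfen=9 Elkhorn=4 Fernhollow=9 Greywater=21 Juniper=5 → close Greywater (overflow 9)
  21÷4 = 5 each, +1 to first 1
Round 2: Cedarfen=15 Elkhorn=9 Fernhollow=14 Juniper=10 → close Cedarfen (overflow 7)
  15÷3 = 5 each, +1 to first 0
Round 3: Elkhorn=14 Fernhollow=19 Juniper=15 → close Fernhollow (overflow 8)
  19÷2 = 9 each, +1 to first 1
Round 4: Elkhorn=24 Juniper=24 → close Elkhorn (overflow 14)
  24÷1 = 24 each, +1 to first 0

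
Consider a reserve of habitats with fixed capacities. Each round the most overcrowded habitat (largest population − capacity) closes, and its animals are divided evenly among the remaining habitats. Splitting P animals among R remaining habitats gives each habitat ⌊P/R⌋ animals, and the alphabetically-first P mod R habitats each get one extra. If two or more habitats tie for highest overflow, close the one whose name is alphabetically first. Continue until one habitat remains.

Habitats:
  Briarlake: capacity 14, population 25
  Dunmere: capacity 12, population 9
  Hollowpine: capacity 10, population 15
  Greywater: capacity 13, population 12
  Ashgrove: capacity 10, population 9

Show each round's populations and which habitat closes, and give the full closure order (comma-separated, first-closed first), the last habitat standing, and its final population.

Round 1: Ashgrove=9 Briarlake=25 Dunmere=9 Greywater=12 Hollowpine=15 → close Briarlake (overflow 11)
  25÷4 = 6 each, +1 to first 1
Round 2: Ashgrove=16 Dunmere=15 Greywater=18 Hollowpine=21 → close Hollowpine (overflow 11)
  21÷3 = 7 each, +1 to first 0
Round 3: Ashgrove=23 Dunmere=22 Greywater=25 → close Ashgrove (overflow 13)
  23÷2 = 11 each, +1 to first 1
Round 4: Dunmere=34 Greywater=36 → close Greywater (overflow 23)
  36÷1 = 36 each, +1 to first 0

Closure order: Briarlake, Hollowpine, Ashgrove, Greywater
Last habitat: Dunmere with 70 animals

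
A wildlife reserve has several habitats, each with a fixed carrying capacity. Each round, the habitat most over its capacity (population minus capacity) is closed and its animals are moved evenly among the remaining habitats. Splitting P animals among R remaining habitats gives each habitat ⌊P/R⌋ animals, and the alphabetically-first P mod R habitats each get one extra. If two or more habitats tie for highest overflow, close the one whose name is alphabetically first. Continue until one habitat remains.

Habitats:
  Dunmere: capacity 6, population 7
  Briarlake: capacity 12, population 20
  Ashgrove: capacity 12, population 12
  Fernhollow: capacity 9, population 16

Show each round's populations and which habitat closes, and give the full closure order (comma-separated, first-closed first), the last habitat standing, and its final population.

Round 1: Ashgrove=12 Briarlake=20 Dunmere=7 Fernhollow=16 → close Briarlake (overflow 8)
  20÷3 = 6 each, +1 to first 2
Round 2: Ashgrove=19 Dunmere=14 Fernhollow=22 → close Fernhollow (overflow 13)
  22÷2 = 11 each, +1 to first 0
Round 3: Ashgrove=30 Dunmere=25 → close Dunmere (overflow 19)
  25÷1 = 25 each, +1 to first 0

Closure order: Briarlake, Fernhollow, Dunmere
Last habitat: Ashgrove with 55 animals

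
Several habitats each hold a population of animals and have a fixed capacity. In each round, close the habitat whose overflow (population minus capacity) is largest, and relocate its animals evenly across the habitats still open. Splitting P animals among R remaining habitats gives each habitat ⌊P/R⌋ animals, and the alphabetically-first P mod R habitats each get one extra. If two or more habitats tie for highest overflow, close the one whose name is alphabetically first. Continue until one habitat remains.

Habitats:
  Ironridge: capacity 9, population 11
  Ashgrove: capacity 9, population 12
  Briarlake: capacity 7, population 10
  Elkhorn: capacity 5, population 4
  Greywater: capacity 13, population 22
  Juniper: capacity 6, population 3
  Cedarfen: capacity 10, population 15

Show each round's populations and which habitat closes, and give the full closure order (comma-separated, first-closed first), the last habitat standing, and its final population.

Round 1: Ashgrove=12 Briarlake=10 Cedarfen=15 Elkhorn=4 Greywater=22 Ironridge=11 Juniper=3 → close Greywater (overflow 9)
  22÷6 = 3 each, +1 to first 4
Round 2: Ashgrove=16 Briarlake=14 Cedarfen=19 Elkhorn=8 Ironridge=14 Juniper=6 → close Cedarfen (overflow 9)
  19÷5 = 3 each, +1 to first 4
Round 3: Ashgrove=20 Briarlake=18 Elkhorn=12 Ironridge=18 Juniper=9 → close Ashgrove (overflow 11)
  20÷4 = 5 each, +1 to first 0
Round 4: Briarlake=23 Elkhorn=17 Ironridge=23 Juniper=14 → close Briarlake (overflow 16)
  23÷3 = 7 each, +1 to first 2
Round 5: Elkhorn=25 Ironridge=31 Juniper=21 → close Ironridge (overflow 22)
  31÷2 = 15 each, +1 to first 1
Round 6: Elkhorn=41 Juniper=36 → close Elkhorn (overflow 36)
  41÷1 = 41 each, +1 to first 0

Closure order: Greywater, Cedarfen, Ashgrove, Briarlake, Ironridge, Elkhorn
Last habitat: Juniper with 77 animals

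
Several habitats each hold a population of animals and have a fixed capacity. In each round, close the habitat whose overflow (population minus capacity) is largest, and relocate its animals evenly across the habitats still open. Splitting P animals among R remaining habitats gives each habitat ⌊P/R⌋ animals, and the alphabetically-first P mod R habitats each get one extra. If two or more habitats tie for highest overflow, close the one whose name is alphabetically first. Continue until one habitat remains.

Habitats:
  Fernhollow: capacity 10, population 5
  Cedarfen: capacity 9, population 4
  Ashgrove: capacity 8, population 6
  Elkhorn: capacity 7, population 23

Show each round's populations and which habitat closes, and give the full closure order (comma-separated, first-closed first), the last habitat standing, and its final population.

Closure order: Elkhorn, Ashgrove, Cedarfen
Last habitat: Fernhollow with 38 animals

Round 1: Ashgrove=6 Cedarfen=4 Elkhorn=23 Fernhollow=5 → close Elkhorn (overflow 16)
  23÷3 = 7 each, +1 to first 2
Round 2: Ashgrove=14 Cedarfen=12 Fernhollow=12 → close Ashgrove (overflow 6)
  14÷2 = 7 each, +1 to first 0
Round 3: Cedarfen=19 Fernhollow=19 → close Cedarfen (overflow 10)
  19÷1 = 19 each, +1 to first 0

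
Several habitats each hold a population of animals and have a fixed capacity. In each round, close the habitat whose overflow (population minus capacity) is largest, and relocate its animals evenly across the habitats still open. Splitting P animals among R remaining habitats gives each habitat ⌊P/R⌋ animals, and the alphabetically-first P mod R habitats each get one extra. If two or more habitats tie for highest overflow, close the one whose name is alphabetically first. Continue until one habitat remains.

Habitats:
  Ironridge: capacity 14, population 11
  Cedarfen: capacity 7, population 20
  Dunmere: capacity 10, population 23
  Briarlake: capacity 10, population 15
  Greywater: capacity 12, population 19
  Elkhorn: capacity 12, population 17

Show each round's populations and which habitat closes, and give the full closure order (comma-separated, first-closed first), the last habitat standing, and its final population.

Round 1: Briarlake=15 Cedarfen=20 Dunmere=23 Elkhorn=17 Greywater=19 Ironridge=11 → close Cedarfen (overflow 13)
  20÷5 = 4 each, +1 to first 0
Round 2: Briarlake=19 Dunmere=27 Elkhorn=21 Greywater=23 Ironridge=15 → close Dunmere (overflow 17)
  27÷4 = 6 each, +1 to first 3
Round 3: Briarlake=26 Elkhorn=28 Greywater=30 Ironridge=21 → close Greywater (overflow 18)
  30÷3 = 10 each, +1 to first 0
Round 4: Briarlake=36 Elkhorn=38 Ironridge=31 → close Briarlake (overflow 26)
  36÷2 = 18 each, +1 to first 0
Round 5: Elkhorn=56 Ironridge=49 → close Elkhorn (overflow 44)
  56÷1 = 56 each, +1 to first 0

Closure order: Cedarfen, Dunmere, Greywater, Briarlake, Elkhorn
Last habitat: Ironridge with 105 animals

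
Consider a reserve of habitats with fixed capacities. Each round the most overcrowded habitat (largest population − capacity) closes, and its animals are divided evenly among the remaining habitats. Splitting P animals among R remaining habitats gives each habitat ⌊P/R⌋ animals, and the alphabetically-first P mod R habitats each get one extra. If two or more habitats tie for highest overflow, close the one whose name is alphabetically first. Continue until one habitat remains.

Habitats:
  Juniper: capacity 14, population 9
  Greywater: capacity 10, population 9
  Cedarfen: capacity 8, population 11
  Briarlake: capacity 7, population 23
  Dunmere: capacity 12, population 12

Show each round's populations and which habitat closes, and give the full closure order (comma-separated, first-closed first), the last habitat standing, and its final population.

Closure order: Briarlake, Cedarfen, Dunmere, Greywater
Last habitat: Juniper with 64 animals

Round 1: Briarlake=23 Cedarfen=11 Dunmere=12 Greywater=9 Juniper=9 → close Briarlake (overflow 16)
  23÷4 = 5 each, +1 to first 3
Round 2: Cedarfen=17 Dunmere=18 Greywater=15 Juniper=14 → close Cedarfen (overflow 9)
  17÷3 = 5 each, +1 to first 2
Round 3: Dunmere=24 Greywater=21 Juniper=19 → close Dunmere (overflow 12)
  24÷2 = 12 each, +1 to first 0
Round 4: Greywater=33 Juniper=31 → close Greywater (overflow 23)
  33÷1 = 33 each, +1 to first 0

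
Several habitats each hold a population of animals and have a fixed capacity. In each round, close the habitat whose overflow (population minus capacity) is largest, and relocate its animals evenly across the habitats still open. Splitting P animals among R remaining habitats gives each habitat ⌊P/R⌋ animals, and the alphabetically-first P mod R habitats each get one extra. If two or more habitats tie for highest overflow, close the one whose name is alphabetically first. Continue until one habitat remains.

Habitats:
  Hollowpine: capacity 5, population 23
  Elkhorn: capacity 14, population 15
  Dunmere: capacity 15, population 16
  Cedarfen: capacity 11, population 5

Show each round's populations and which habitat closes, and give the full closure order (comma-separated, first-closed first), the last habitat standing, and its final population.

Closure order: Hollowpine, Dunmere, Elkhorn
Last habitat: Cedarfen with 59 animals

Round 1: Cedarfen=5 Dunmere=16 Elkhorn=15 Hollowpine=23 → close Hollowpine (overflow 18)
  23÷3 = 7 each, +1 to first 2
Round 2: Cedarfen=13 Dunmere=24 Elkhorn=22 → close Dunmere (overflow 9)
  24÷2 = 12 each, +1 to first 0
Round 3: Cedarfen=25 Elkhorn=34 → close Elkhorn (overflow 20)
  34÷1 = 34 each, +1 to first 0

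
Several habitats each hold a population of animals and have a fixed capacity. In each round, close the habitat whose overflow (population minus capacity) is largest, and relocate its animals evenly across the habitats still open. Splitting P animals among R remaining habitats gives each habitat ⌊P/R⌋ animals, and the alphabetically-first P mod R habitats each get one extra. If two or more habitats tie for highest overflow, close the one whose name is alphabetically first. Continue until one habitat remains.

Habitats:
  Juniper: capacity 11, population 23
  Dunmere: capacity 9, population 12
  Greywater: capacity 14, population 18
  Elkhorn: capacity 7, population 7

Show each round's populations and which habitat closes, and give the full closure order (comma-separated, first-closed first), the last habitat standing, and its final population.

Round 1: Dunmere=12 Elkhorn=7 Greywater=18 Juniper=23 → close Juniper (overflow 12)
  23÷3 = 7 each, +1 to first 2
Round 2: Dunmere=20 Elkhorn=15 Greywater=25 → close Dunmere (overflow 11)
  20÷2 = 10 each, +1 to first 0
Round 3: Elkhorn=25 Greywater=35 → close Greywater (overflow 21)
  35÷1 = 35 each, +1 to first 0

Closure order: Juniper, Dunmere, Greywater
Last habitat: Elkhorn with 60 animals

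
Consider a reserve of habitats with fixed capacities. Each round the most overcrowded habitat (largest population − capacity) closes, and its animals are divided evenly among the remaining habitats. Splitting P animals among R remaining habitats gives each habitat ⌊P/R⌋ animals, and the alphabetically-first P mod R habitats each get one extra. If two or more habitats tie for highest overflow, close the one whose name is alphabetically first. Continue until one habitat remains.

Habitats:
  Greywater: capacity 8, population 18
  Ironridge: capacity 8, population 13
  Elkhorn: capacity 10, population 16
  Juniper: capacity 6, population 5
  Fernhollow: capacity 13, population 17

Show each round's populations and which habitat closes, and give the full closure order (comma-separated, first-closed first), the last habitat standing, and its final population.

Closure order: Greywater, Elkhorn, Fernhollow, Ironridge
Last habitat: Juniper with 69 animals

Round 1: Elkhorn=16 Fernhollow=17 Greywater=18 Ironridge=13 Juniper=5 → close Greywater (overflow 10)
  18÷4 = 4 each, +1 to first 2
Round 2: Elkhorn=21 Fernhollow=22 Ironridge=17 Juniper=9 → close Elkhorn (overflow 11)
  21÷3 = 7 each, +1 to first 0
Round 3: Fernhollow=29 Ironridge=24 Juniper=16 → close Fernhollow (overflow 16)
  29÷2 = 14 each, +1 to first 1
Round 4: Ironridge=39 Juniper=30 → close Ironridge (overflow 31)
  39÷1 = 39 each, +1 to first 0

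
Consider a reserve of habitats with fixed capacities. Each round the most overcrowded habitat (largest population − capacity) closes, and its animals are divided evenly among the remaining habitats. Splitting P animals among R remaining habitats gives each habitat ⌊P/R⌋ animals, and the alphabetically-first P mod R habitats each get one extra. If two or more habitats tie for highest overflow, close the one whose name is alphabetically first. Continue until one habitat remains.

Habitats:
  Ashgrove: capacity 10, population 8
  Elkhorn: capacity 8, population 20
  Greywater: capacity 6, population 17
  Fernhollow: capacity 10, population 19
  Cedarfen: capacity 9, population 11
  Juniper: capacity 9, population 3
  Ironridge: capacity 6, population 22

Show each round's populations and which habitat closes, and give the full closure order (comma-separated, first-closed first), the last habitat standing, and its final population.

Round 1: Ashgrove=8 Cedarfen=11 Elkhorn=20 Fernhollow=19 Greywater=17 Ironridge=22 Juniper=3 → close Ironridge (overflow 16)
  22÷6 = 3 each, +1 to first 4
Round 2: Ashgrove=12 Cedarfen=15 Elkhorn=24 Fernhollow=23 Greywater=20 Juniper=6 → close Elkhorn (overflow 16)
  24÷5 = 4 each, +1 to first 4
Round 3: Ashgrove=17 Cedarfen=20 Fernhollow=28 Greywater=25 Juniper=10 → close Greywater (overflow 19)
  25÷4 = 6 each, +1 to first 1
Round 4: Ashgrove=24 Cedarfen=26 Fernhollow=34 Juniper=16 → close Fernhollow (overflow 24)
  34÷3 = 11 each, +1 to first 1
Round 5: Ashgrove=36 Cedarfen=37 Juniper=27 → close Cedarfen (overflow 28)
  37÷2 = 18 each, +1 to first 1
Round 6: Ashgrove=55 Juniper=45 → close Ashgrove (overflow 45)
  55÷1 = 55 each, +1 to first 0

Closure order: Ironridge, Elkhorn, Greywater, Fernhollow, Cedarfen, Ashgrove
Last habitat: Juniper with 100 animals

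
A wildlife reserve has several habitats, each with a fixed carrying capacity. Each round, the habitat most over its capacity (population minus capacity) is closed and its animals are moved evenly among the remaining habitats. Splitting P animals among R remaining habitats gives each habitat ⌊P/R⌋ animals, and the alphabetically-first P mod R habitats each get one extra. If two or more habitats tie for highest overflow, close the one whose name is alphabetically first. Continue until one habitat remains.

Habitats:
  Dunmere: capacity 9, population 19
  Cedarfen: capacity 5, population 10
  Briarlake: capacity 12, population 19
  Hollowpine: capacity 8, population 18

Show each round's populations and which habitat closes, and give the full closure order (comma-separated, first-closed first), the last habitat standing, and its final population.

Closure order: Dunmere, Hollowpine, Briarlake
Last habitat: Cedarfen with 66 animals

Round 1: Briarlake=19 Cedarfen=10 Dunmere=19 Hollowpine=18 → close Dunmere (overflow 10)
  19÷3 = 6 each, +1 to first 1
Round 2: Briarlake=26 Cedarfen=16 Hollowpine=24 → close Hollowpine (overflow 16)
  24÷2 = 12 each, +1 to first 0
Round 3: Briarlake=38 Cedarfen=28 → close Briarlake (overflow 26)
  38÷1 = 38 each, +1 to first 0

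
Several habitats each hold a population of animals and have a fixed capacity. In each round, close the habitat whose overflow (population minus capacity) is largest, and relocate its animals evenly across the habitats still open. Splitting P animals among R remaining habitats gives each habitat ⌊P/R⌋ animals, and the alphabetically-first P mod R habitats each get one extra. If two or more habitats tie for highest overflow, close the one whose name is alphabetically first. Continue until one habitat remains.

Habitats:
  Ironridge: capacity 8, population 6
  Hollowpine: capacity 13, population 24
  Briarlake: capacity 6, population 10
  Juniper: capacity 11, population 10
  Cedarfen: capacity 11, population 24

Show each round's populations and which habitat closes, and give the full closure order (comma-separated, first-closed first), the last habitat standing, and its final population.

Round 1: Briarlake=10 Cedarfen=24 Hollowpine=24 Ironridge=6 Juniper=10 → close Cedarfen (overflow 13)
  24÷4 = 6 each, +1 to first 0
Round 2: Briarlake=16 Hollowpine=30 Ironridge=12 Juniper=16 → close Hollowpine (overflow 17)
  30÷3 = 10 each, +1 to first 0
Round 3: Briarlake=26 Ironridge=22 Juniper=26 → close Briarlake (overflow 20)
  26÷2 = 13 each, +1 to first 0
Round 4: Ironridge=35 Juniper=39 → close Juniper (overflow 28)
  39÷1 = 39 each, +1 to first 0

Closure order: Cedarfen, Hollowpine, Briarlake, Juniper
Last habitat: Ironridge with 74 animals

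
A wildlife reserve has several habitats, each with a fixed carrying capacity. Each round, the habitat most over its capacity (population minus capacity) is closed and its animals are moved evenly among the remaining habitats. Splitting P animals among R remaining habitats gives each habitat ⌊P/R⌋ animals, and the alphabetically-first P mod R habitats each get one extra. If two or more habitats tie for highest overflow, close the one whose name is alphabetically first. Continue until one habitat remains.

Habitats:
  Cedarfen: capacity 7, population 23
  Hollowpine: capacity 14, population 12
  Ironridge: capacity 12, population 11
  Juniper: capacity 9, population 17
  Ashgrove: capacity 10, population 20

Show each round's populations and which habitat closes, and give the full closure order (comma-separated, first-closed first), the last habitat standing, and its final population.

Closure order: Cedarfen, Ashgrove, Juniper, Ironridge
Last habitat: Hollowpine with 83 animals

Round 1: Ashgrove=20 Cedarfen=23 Hollowpine=12 Ironridge=11 Juniper=17 → close Cedarfen (overflow 16)
  23÷4 = 5 each, +1 to first 3
Round 2: Ashgrove=26 Hollowpine=18 Ironridge=17 Juniper=22 → close Ashgrove (overflow 16)
  26÷3 = 8 each, +1 to first 2
Round 3: Hollowpine=27 Ironridge=26 Juniper=30 → close Juniper (overflow 21)
  30÷2 = 15 each, +1 to first 0
Round 4: Hollowpine=42 Ironridge=41 → close Ironridge (overflow 29)
  41÷1 = 41 each, +1 to first 0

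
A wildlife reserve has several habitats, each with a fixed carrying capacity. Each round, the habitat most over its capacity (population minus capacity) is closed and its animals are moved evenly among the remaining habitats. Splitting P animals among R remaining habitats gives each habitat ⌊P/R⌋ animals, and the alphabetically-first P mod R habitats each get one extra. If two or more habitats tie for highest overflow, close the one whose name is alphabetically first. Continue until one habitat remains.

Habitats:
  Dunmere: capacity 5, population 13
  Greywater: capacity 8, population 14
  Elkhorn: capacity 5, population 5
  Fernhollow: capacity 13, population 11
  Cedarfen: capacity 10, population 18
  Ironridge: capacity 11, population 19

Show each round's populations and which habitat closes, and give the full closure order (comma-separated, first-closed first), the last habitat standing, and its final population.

Closure order: Cedarfen, Dunmere, Ironridge, Greywater, Elkhorn
Last habitat: Fernhollow with 80 animals

Round 1: Cedarfen=18 Dunmere=13 Elkhorn=5 Fernhollow=11 Greywater=14 Ironridge=19 → close Cedarfen (overflow 8)
  18÷5 = 3 each, +1 to first 3
Round 2: Dunmere=17 Elkhorn=9 Fernhollow=15 Greywater=17 Ironridge=22 → close Dunmere (overflow 12)
  17÷4 = 4 each, +1 to first 1
Round 3: Elkhorn=14 Fernhollow=19 Greywater=21 Ironridge=26 → close Ironridge (overflow 15)
  26÷3 = 8 each, +1 to first 2
Round 4: Elkhorn=23 Fernhollow=28 Greywater=29 → close Greywater (overflow 21)
  29÷2 = 14 each, +1 to first 1
Round 5: Elkhorn=38 Fernhollow=42 → close Elkhorn (overflow 33)
  38÷1 = 38 each, +1 to first 0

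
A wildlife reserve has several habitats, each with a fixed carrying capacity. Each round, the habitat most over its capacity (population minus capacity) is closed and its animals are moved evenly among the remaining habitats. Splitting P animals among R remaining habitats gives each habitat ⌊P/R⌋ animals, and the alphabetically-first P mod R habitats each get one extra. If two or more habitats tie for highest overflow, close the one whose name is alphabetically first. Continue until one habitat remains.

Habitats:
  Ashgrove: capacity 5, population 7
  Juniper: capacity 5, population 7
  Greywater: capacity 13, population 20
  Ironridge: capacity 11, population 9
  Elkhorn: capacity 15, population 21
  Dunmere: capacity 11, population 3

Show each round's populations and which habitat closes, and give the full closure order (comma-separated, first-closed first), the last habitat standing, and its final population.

Round 1: Ashgrove=7 Dunmere=3 Elkhorn=21 Greywater=20 Ironridge=9 Juniper=7 → close Greywater (overflow 7)
  20÷5 = 4 each, +1 to first 0
Round 2: Ashgrove=11 Dunmere=7 Elkhorn=25 Ironridge=13 Juniper=11 → close Elkhorn (overflow 10)
  25÷4 = 6 each, +1 to first 1
Round 3: Ashgrove=18 Dunmere=13 Ironridge=19 Juniper=17 → close Ashgrove (overflow 13)
  18÷3 = 6 each, +1 to first 0
Round 4: Dunmere=19 Ironridge=25 Juniper=23 → close Juniper (overflow 18)
  23÷2 = 11 each, +1 to first 1
Round 5: Dunmere=31 Ironridge=36 → close Ironridge (overflow 25)
  36÷1 = 36 each, +1 to first 0

Closure order: Greywater, Elkhorn, Ashgrove, Juniper, Ironridge
Last habitat: Dunmere with 67 animals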